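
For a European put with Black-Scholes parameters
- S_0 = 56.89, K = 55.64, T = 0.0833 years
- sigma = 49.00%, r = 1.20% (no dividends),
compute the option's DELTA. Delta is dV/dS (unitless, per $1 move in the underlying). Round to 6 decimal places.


d1 = 0.2348775571; d2 = 0.0934550341
phi(d1) = 0.3880883471; exp(-qT) = 1.0000000000; exp(-rT) = 0.9990008994
N(-d1) = 0.4071518846
Delta = -exp(-qT) * N(-d1) = -1.0000000000 * 0.4071518846 = -0.407152

Answer: Delta = -0.407152


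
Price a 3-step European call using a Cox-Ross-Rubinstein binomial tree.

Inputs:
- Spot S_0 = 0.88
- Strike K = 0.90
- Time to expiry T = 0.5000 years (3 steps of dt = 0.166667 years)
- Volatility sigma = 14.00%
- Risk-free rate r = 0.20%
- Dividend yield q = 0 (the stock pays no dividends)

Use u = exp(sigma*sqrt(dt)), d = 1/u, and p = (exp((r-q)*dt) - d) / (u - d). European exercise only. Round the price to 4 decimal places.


dt = T/N = 0.166667
u = exp(sigma*sqrt(dt)) = 1.058820; d = 1/u = 0.944448
p = (exp((r-q)*dt) - d) / (u - d) = 0.488630
Discount per step: exp(-r*dt) = 0.999667
Stock lattice S(k, i) with i counting down-moves:
  k=0: S(0,0) = 0.8800
  k=1: S(1,0) = 0.9318; S(1,1) = 0.8311
  k=2: S(2,0) = 0.9866; S(2,1) = 0.8800; S(2,2) = 0.7849
  k=3: S(3,0) = 1.0446; S(3,1) = 0.9318; S(3,2) = 0.8311; S(3,3) = 0.7413
Terminal payoffs V(N, i) = max(S_T - K, 0):
  V(3,0) = 0.144597; V(3,1) = 0.031761; V(3,2) = 0.000000; V(3,3) = 0.000000
Backward induction: V(k, i) = exp(-r*dt) * [p * V(k+1, i) + (1-p) * V(k+1, i+1)].
  V(2,0) = exp(-r*dt) * [p*0.144597 + (1-p)*0.031761] = 0.086867
  V(2,1) = exp(-r*dt) * [p*0.031761 + (1-p)*0.000000] = 0.015514
  V(2,2) = exp(-r*dt) * [p*0.000000 + (1-p)*0.000000] = 0.000000
  V(1,0) = exp(-r*dt) * [p*0.086867 + (1-p)*0.015514] = 0.050363
  V(1,1) = exp(-r*dt) * [p*0.015514 + (1-p)*0.000000] = 0.007578
  V(0,0) = exp(-r*dt) * [p*0.050363 + (1-p)*0.007578] = 0.028475

Answer: Price = V(0,0) = 0.0285


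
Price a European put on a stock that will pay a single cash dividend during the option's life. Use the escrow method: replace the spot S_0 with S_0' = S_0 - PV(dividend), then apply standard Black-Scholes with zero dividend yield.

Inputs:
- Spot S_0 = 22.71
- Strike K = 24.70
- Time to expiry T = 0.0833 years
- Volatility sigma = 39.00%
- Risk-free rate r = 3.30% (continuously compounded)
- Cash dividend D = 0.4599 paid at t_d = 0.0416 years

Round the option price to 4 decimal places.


Answer: Price = 2.6443

Derivation:
PV(D) = D * exp(-r * t_d) = 0.4599 * 0.99862814 = 0.45926908
S_0' = S_0 - PV(D) = 22.7100 - 0.45926908 = 22.25073092
d1 = (ln(S_0'/K) + (r + sigma^2/2)*T) / (sigma*sqrt(T)) = -0.84704919
d2 = d1 - sigma*sqrt(T) = -0.95960997
exp(-rT) = 0.99725487
N(-d1) = 0.80151615; N(-d2) = 0.83137423
P = K * exp(-rT) * N(-d2) - S_0' * N(-d1) = 24.7000 * 0.99725487 * 0.83137423 - 22.25073092 * 0.80151615 = 2.6443


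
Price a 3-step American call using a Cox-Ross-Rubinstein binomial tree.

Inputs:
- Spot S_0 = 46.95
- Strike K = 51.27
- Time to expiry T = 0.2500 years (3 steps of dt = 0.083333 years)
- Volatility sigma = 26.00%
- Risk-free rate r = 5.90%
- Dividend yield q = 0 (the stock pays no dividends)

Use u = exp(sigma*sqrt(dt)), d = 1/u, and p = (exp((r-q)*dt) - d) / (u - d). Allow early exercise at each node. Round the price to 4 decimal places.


dt = T/N = 0.083333
u = exp(sigma*sqrt(dt)) = 1.077944; d = 1/u = 0.927692
p = (exp((r-q)*dt) - d) / (u - d) = 0.514048
Discount per step: exp(-r*dt) = 0.995095
Stock lattice S(k, i) with i counting down-moves:
  k=0: S(0,0) = 46.9500
  k=1: S(1,0) = 50.6095; S(1,1) = 43.5551
  k=2: S(2,0) = 54.5542; S(2,1) = 46.9500; S(2,2) = 40.4058
  k=3: S(3,0) = 58.8063; S(3,1) = 50.6095; S(3,2) = 43.5551; S(3,3) = 37.4841
Terminal payoffs V(N, i) = max(S_T - K, 0):
  V(3,0) = 7.536348; V(3,1) = 0.000000; V(3,2) = 0.000000; V(3,3) = 0.000000
Backward induction: V(k, i) = exp(-r*dt) * [p * V(k+1, i) + (1-p) * V(k+1, i+1)]; then take max(V_cont, immediate exercise) for American.
  V(2,0) = exp(-r*dt) * [p*7.536348 + (1-p)*0.000000] = 3.855046; exercise = 3.284177; V(2,0) = max -> 3.855046
  V(2,1) = exp(-r*dt) * [p*0.000000 + (1-p)*0.000000] = 0.000000; exercise = 0.000000; V(2,1) = max -> 0.000000
  V(2,2) = exp(-r*dt) * [p*0.000000 + (1-p)*0.000000] = 0.000000; exercise = 0.000000; V(2,2) = max -> 0.000000
  V(1,0) = exp(-r*dt) * [p*3.855046 + (1-p)*0.000000] = 1.971961; exercise = 0.000000; V(1,0) = max -> 1.971961
  V(1,1) = exp(-r*dt) * [p*0.000000 + (1-p)*0.000000] = 0.000000; exercise = 0.000000; V(1,1) = max -> 0.000000
  V(0,0) = exp(-r*dt) * [p*1.971961 + (1-p)*0.000000] = 1.008711; exercise = 0.000000; V(0,0) = max -> 1.008711

Answer: Price = V(0,0) = 1.0087


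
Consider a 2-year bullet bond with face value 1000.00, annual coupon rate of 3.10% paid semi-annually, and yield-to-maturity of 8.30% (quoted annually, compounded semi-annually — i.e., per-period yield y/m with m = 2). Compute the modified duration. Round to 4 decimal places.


Answer: Modified duration = 1.8742

Derivation:
Coupon per period c = face * coupon_rate / m = 15.500000
Periods per year m = 2; per-period yield y/m = 0.041500
Number of cashflows N = 4
Cashflows (t years, CF_t, discount factor 1/(1+y/m)^(m*t), PV):
  t = 0.5000: CF_t = 15.500000, DF = 0.960154, PV = 14.882381
  t = 1.0000: CF_t = 15.500000, DF = 0.921895, PV = 14.289372
  t = 1.5000: CF_t = 15.500000, DF = 0.885161, PV = 13.719993
  t = 2.0000: CF_t = 1015.500000, DF = 0.849890, PV = 863.063660
Price P = sum_t PV_t = 905.955406
First compute Macaulay numerator sum_t t * PV_t:
  t * PV_t at t = 0.5000: 7.441191
  t * PV_t at t = 1.0000: 14.289372
  t * PV_t at t = 1.5000: 20.579989
  t * PV_t at t = 2.0000: 1726.127320
Macaulay duration D = 1768.437871 / 905.955406 = 1.952014
Modified duration = D / (1 + y/m) = 1.952014 / (1 + 0.041500) = 1.874234


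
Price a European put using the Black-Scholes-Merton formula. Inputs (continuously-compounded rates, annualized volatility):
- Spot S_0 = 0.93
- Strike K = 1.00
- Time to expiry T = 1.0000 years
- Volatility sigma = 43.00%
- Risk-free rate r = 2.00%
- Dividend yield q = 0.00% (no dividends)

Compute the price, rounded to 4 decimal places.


d1 = (ln(S/K) + (r - q + 0.5*sigma^2) * T) / (sigma * sqrt(T)) = 0.09274257
d2 = d1 - sigma * sqrt(T) = -0.33725743
exp(-rT) = 0.98019867; exp(-qT) = 1.00000000
P = K * exp(-rT) * N(-d2) - S_0 * exp(-qT) * N(-d1)
N(-d1) = 0.46305404; N(-d2) = 0.63203857
P = 1.0000 * 0.98019867 * 0.63203857 - 0.9300 * 1.00000000 * 0.46305404 = 0.1889

Answer: Price = 0.1889


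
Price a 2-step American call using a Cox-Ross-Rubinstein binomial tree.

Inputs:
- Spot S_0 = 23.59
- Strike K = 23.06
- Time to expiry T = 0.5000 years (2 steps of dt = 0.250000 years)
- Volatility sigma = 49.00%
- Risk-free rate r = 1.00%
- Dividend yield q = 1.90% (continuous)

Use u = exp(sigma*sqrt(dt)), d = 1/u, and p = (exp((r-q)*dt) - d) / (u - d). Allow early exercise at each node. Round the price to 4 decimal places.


dt = T/N = 0.250000
u = exp(sigma*sqrt(dt)) = 1.277621; d = 1/u = 0.782705
p = (exp((r-q)*dt) - d) / (u - d) = 0.434513
Discount per step: exp(-r*dt) = 0.997503
Stock lattice S(k, i) with i counting down-moves:
  k=0: S(0,0) = 23.5900
  k=1: S(1,0) = 30.1391; S(1,1) = 18.4640
  k=2: S(2,0) = 38.5063; S(2,1) = 23.5900; S(2,2) = 14.4519
Terminal payoffs V(N, i) = max(S_T - K, 0):
  V(2,0) = 15.446340; V(2,1) = 0.530000; V(2,2) = 0.000000
Backward induction: V(k, i) = exp(-r*dt) * [p * V(k+1, i) + (1-p) * V(k+1, i+1)]; then take max(V_cont, immediate exercise) for American.
  V(1,0) = exp(-r*dt) * [p*15.446340 + (1-p)*0.530000] = 6.993844; exercise = 7.079087; V(1,0) = max -> 7.079087
  V(1,1) = exp(-r*dt) * [p*0.530000 + (1-p)*0.000000] = 0.229717; exercise = 0.000000; V(1,1) = max -> 0.229717
  V(0,0) = exp(-r*dt) * [p*7.079087 + (1-p)*0.229717] = 3.197856; exercise = 0.530000; V(0,0) = max -> 3.197856

Answer: Price = V(0,0) = 3.1979


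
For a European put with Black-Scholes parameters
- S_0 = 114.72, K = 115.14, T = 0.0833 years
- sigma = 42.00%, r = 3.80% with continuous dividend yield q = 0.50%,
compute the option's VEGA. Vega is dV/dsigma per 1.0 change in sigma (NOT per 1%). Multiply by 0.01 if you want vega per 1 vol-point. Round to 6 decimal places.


Answer: Vega = 13.184924

Derivation:
d1 = 0.0531397007; d2 = -0.0680796047
phi(d1) = 0.3983794057; exp(-qT) = 0.9995835867; exp(-rT) = 0.9968396046
Vega = S * exp(-qT) * phi(d1) * sqrt(T) = 114.7200 * 0.9995835867 * 0.3983794057 * 0.2886173938 = 13.184924


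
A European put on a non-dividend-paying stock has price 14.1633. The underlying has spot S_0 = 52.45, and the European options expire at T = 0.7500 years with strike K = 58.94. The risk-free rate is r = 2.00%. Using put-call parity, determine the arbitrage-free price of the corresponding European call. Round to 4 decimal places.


Put-call parity: C - P = S_0 * exp(-qT) - K * exp(-rT).
S_0 * exp(-qT) = 52.4500 * 1.00000000 = 52.45000000
K * exp(-rT) = 58.9400 * 0.98511194 = 58.06249772
C = P + S*exp(-qT) - K*exp(-rT)
C = 14.1633 + 52.45000000 - 58.06249772 = 8.5508

Answer: Call price = 8.5508


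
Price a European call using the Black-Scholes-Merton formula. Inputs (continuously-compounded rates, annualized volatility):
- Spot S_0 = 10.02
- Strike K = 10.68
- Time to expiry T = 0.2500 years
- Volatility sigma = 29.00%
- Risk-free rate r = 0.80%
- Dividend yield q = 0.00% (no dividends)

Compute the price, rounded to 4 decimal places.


d1 = (ln(S/K) + (r - q + 0.5*sigma^2) * T) / (sigma * sqrt(T)) = -0.35363612
d2 = d1 - sigma * sqrt(T) = -0.49863612
exp(-rT) = 0.99800200; exp(-qT) = 1.00000000
C = S_0 * exp(-qT) * N(d1) - K * exp(-rT) * N(d2)
N(d1) = 0.36180580; N(d2) = 0.30901788
C = 10.0200 * 1.00000000 * 0.36180580 - 10.6800 * 0.99800200 * 0.30901788 = 0.3316

Answer: Price = 0.3316


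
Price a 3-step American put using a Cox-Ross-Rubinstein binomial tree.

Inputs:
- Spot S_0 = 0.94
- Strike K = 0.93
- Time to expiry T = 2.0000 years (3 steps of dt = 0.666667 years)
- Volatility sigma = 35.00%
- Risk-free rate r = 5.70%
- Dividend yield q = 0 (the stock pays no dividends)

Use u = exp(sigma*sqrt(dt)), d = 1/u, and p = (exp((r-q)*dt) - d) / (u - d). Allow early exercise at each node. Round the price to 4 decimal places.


Answer: Price = V(0,0) = 0.1443

Derivation:
dt = T/N = 0.666667
u = exp(sigma*sqrt(dt)) = 1.330791; d = 1/u = 0.751433
p = (exp((r-q)*dt) - d) / (u - d) = 0.495891
Discount per step: exp(-r*dt) = 0.962713
Stock lattice S(k, i) with i counting down-moves:
  k=0: S(0,0) = 0.9400
  k=1: S(1,0) = 1.2509; S(1,1) = 0.7063
  k=2: S(2,0) = 1.6647; S(2,1) = 0.9400; S(2,2) = 0.5308
  k=3: S(3,0) = 2.2154; S(3,1) = 1.2509; S(3,2) = 0.7063; S(3,3) = 0.3988
Terminal payoffs V(N, i) = max(K - S_T, 0):
  V(3,0) = 0.000000; V(3,1) = 0.000000; V(3,2) = 0.223653; V(3,3) = 0.531161
Backward induction: V(k, i) = exp(-r*dt) * [p * V(k+1, i) + (1-p) * V(k+1, i+1)]; then take max(V_cont, immediate exercise) for American.
  V(2,0) = exp(-r*dt) * [p*0.000000 + (1-p)*0.000000] = 0.000000; exercise = 0.000000; V(2,0) = max -> 0.000000
  V(2,1) = exp(-r*dt) * [p*0.000000 + (1-p)*0.223653] = 0.108542; exercise = 0.000000; V(2,1) = max -> 0.108542
  V(2,2) = exp(-r*dt) * [p*0.223653 + (1-p)*0.531161] = 0.364551; exercise = 0.399228; V(2,2) = max -> 0.399228
  V(1,0) = exp(-r*dt) * [p*0.000000 + (1-p)*0.108542] = 0.052677; exercise = 0.000000; V(1,0) = max -> 0.052677
  V(1,1) = exp(-r*dt) * [p*0.108542 + (1-p)*0.399228] = 0.245568; exercise = 0.223653; V(1,1) = max -> 0.245568
  V(0,0) = exp(-r*dt) * [p*0.052677 + (1-p)*0.245568] = 0.144325; exercise = 0.000000; V(0,0) = max -> 0.144325


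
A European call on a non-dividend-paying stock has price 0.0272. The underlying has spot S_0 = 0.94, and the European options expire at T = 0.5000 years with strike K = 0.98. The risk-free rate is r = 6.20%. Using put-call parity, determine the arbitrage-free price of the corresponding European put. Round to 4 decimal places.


Put-call parity: C - P = S_0 * exp(-qT) - K * exp(-rT).
S_0 * exp(-qT) = 0.9400 * 1.00000000 = 0.94000000
K * exp(-rT) = 0.9800 * 0.96947557 = 0.95008606
P = C - S*exp(-qT) + K*exp(-rT)
P = 0.0272 - 0.94000000 + 0.95008606 = 0.0373

Answer: Put price = 0.0373


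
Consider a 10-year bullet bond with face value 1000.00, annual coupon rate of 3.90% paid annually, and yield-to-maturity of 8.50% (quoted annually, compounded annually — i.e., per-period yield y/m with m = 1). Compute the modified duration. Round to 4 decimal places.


Coupon per period c = face * coupon_rate / m = 39.000000
Periods per year m = 1; per-period yield y/m = 0.085000
Number of cashflows N = 10
Cashflows (t years, CF_t, discount factor 1/(1+y/m)^(m*t), PV):
  t = 1.0000: CF_t = 39.000000, DF = 0.921659, PV = 35.944700
  t = 2.0000: CF_t = 39.000000, DF = 0.849455, PV = 33.128756
  t = 3.0000: CF_t = 39.000000, DF = 0.782908, PV = 30.533416
  t = 4.0000: CF_t = 39.000000, DF = 0.721574, PV = 28.141397
  t = 5.0000: CF_t = 39.000000, DF = 0.665045, PV = 25.936772
  t = 6.0000: CF_t = 39.000000, DF = 0.612945, PV = 23.904859
  t = 7.0000: CF_t = 39.000000, DF = 0.564926, PV = 22.032128
  t = 8.0000: CF_t = 39.000000, DF = 0.520669, PV = 20.306108
  t = 9.0000: CF_t = 39.000000, DF = 0.479880, PV = 18.715307
  t = 10.0000: CF_t = 1039.000000, DF = 0.442285, PV = 459.534546
Price P = sum_t PV_t = 698.177989
First compute Macaulay numerator sum_t t * PV_t:
  t * PV_t at t = 1.0000: 35.944700
  t * PV_t at t = 2.0000: 66.257512
  t * PV_t at t = 3.0000: 91.600248
  t * PV_t at t = 4.0000: 112.565588
  t * PV_t at t = 5.0000: 129.683858
  t * PV_t at t = 6.0000: 143.429151
  t * PV_t at t = 7.0000: 154.224894
  t * PV_t at t = 8.0000: 162.448868
  t * PV_t at t = 9.0000: 168.437766
  t * PV_t at t = 10.0000: 4595.345462
Macaulay duration D = 5659.938047 / 698.177989 = 8.106727
Modified duration = D / (1 + y/m) = 8.106727 / (1 + 0.085000) = 7.471637

Answer: Modified duration = 7.4716


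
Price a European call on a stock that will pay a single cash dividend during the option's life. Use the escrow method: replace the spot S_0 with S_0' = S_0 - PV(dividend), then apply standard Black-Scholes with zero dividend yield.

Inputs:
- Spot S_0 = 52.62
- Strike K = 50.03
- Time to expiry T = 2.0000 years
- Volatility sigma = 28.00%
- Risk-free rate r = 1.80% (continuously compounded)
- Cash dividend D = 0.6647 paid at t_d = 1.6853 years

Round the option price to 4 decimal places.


Answer: Price = 9.8586

Derivation:
PV(D) = D * exp(-r * t_d) = 0.6647 * 0.97012010 = 0.64483883
S_0' = S_0 - PV(D) = 52.6200 - 0.64483883 = 51.97516117
d1 = (ln(S_0'/K) + (r + sigma^2/2)*T) / (sigma*sqrt(T)) = 0.38522952
d2 = d1 - sigma*sqrt(T) = -0.01075027
exp(-rT) = 0.96464029
N(d1) = 0.64996631; N(d2) = 0.49571134
C = S_0' * N(d1) - K * exp(-rT) * N(d2) = 51.97516117 * 0.64996631 - 50.0300 * 0.96464029 * 0.49571134 = 9.8586


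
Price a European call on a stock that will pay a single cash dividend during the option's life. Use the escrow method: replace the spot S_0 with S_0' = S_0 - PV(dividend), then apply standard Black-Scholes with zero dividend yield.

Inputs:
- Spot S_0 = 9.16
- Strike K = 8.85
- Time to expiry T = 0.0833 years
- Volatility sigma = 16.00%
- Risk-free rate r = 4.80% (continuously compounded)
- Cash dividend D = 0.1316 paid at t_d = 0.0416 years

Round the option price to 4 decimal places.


PV(D) = D * exp(-r * t_d) = 0.1316 * 0.99800519 = 0.13133748
S_0' = S_0 - PV(D) = 9.1600 - 0.13133748 = 9.02866252
d1 = (ln(S_0'/K) + (r + sigma^2/2)*T) / (sigma*sqrt(T)) = 0.54248770
d2 = d1 - sigma*sqrt(T) = 0.49630892
exp(-rT) = 0.99600958
N(d1) = 0.70625871; N(d2) = 0.69016176
C = S_0' * N(d1) - K * exp(-rT) * N(d2) = 9.02866252 * 0.70625871 - 8.8500 * 0.99600958 * 0.69016176 = 0.2930

Answer: Price = 0.2930


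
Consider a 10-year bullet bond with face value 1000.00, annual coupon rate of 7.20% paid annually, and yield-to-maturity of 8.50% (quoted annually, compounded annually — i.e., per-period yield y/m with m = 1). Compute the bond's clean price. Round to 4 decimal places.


Coupon per period c = face * coupon_rate / m = 72.000000
Periods per year m = 1; per-period yield y/m = 0.085000
Number of cashflows N = 10
Cashflows (t years, CF_t, discount factor 1/(1+y/m)^(m*t), PV):
  t = 1.0000: CF_t = 72.000000, DF = 0.921659, PV = 66.359447
  t = 2.0000: CF_t = 72.000000, DF = 0.849455, PV = 61.160781
  t = 3.0000: CF_t = 72.000000, DF = 0.782908, PV = 56.369383
  t = 4.0000: CF_t = 72.000000, DF = 0.721574, PV = 51.953348
  t = 5.0000: CF_t = 72.000000, DF = 0.665045, PV = 47.883270
  t = 6.0000: CF_t = 72.000000, DF = 0.612945, PV = 44.132047
  t = 7.0000: CF_t = 72.000000, DF = 0.564926, PV = 40.674697
  t = 8.0000: CF_t = 72.000000, DF = 0.520669, PV = 37.488200
  t = 9.0000: CF_t = 72.000000, DF = 0.479880, PV = 34.551337
  t = 10.0000: CF_t = 1072.000000, DF = 0.442285, PV = 474.129965
Price P = sum_t PV_t = 914.702475

Answer: Price = 914.7025


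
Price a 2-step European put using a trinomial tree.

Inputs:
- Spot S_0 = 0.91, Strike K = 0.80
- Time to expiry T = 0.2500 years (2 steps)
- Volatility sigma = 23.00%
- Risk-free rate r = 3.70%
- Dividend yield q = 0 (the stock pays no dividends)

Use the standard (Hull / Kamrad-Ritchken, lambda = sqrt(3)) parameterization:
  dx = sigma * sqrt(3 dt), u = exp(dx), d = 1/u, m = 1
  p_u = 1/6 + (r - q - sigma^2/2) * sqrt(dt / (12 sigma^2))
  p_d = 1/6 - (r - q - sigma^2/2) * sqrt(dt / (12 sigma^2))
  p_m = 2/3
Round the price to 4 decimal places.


Answer: Price = V(0,0) = 0.0050

Derivation:
dt = T/N = 0.125000; dx = sigma*sqrt(3*dt) = 0.140846
u = exp(dx) = 1.151247; d = 1/u = 0.868623
p_u = 0.171348, p_m = 0.666667, p_d = 0.161985
Discount per step: exp(-r*dt) = 0.995386
Stock lattice S(k, j) with j the centered position index:
  k=0: S(0,+0) = 0.9100
  k=1: S(1,-1) = 0.7904; S(1,+0) = 0.9100; S(1,+1) = 1.0476
  k=2: S(2,-2) = 0.6866; S(2,-1) = 0.7904; S(2,+0) = 0.9100; S(2,+1) = 1.0476; S(2,+2) = 1.2061
Terminal payoffs V(N, j) = max(K - S_T, 0):
  V(2,-2) = 0.113399; V(2,-1) = 0.009553; V(2,+0) = 0.000000; V(2,+1) = 0.000000; V(2,+2) = 0.000000
Backward induction: V(k, j) = exp(-r*dt) * [p_u * V(k+1, j+1) + p_m * V(k+1, j) + p_d * V(k+1, j-1)]
  V(1,-1) = exp(-r*dt) * [p_u*0.000000 + p_m*0.009553 + p_d*0.113399] = 0.024623
  V(1,+0) = exp(-r*dt) * [p_u*0.000000 + p_m*0.000000 + p_d*0.009553] = 0.001540
  V(1,+1) = exp(-r*dt) * [p_u*0.000000 + p_m*0.000000 + p_d*0.000000] = 0.000000
  V(0,+0) = exp(-r*dt) * [p_u*0.000000 + p_m*0.001540 + p_d*0.024623] = 0.004992


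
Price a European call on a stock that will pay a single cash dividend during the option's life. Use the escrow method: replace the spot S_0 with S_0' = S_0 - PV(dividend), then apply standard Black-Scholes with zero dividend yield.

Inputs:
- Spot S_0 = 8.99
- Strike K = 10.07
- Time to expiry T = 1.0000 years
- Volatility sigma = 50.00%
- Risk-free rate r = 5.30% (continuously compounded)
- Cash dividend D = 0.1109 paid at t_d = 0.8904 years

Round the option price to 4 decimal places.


Answer: Price = 1.5052

Derivation:
PV(D) = D * exp(-r * t_d) = 0.1109 * 0.95390499 = 0.10578806
S_0' = S_0 - PV(D) = 8.9900 - 0.10578806 = 8.88421194
d1 = (ln(S_0'/K) + (r + sigma^2/2)*T) / (sigma*sqrt(T)) = 0.10543011
d2 = d1 - sigma*sqrt(T) = -0.39456989
exp(-rT) = 0.94838001
N(d1) = 0.54198274; N(d2) = 0.34658017
C = S_0' * N(d1) - K * exp(-rT) * N(d2) = 8.88421194 * 0.54198274 - 10.0700 * 0.94838001 * 0.34658017 = 1.5052


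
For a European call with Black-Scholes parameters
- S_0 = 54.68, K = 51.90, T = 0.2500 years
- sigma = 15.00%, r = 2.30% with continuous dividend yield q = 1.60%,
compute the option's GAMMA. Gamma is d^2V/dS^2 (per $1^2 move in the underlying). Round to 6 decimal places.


Answer: Gamma = 0.072777

Derivation:
d1 = 0.7565562891; d2 = 0.6815562891
phi(d1) = 0.2996538684; exp(-qT) = 0.9960079893; exp(-rT) = 0.9942664996
Gamma = exp(-qT) * phi(d1) / (S * sigma * sqrt(T)) = 0.9960079893 * 0.2996538684 / (54.6800 * 0.1500 * 0.5000000000) = 0.072777


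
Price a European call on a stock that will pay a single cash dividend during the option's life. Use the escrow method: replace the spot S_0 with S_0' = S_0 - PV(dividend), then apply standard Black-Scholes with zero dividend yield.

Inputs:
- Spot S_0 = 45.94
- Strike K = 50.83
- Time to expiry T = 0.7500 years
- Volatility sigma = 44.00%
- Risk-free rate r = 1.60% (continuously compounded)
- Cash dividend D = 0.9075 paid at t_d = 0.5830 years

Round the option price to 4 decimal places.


Answer: Price = 4.8941

Derivation:
PV(D) = D * exp(-r * t_d) = 0.9075 * 0.99071537 = 0.89907420
S_0' = S_0 - PV(D) = 45.9400 - 0.89907420 = 45.04092580
d1 = (ln(S_0'/K) + (r + sigma^2/2)*T) / (sigma*sqrt(T)) = -0.09530267
d2 = d1 - sigma*sqrt(T) = -0.47635384
exp(-rT) = 0.98807171
N(d1) = 0.46203721; N(d2) = 0.31691116
C = S_0' * N(d1) - K * exp(-rT) * N(d2) = 45.04092580 * 0.46203721 - 50.8300 * 0.98807171 * 0.31691116 = 4.8941


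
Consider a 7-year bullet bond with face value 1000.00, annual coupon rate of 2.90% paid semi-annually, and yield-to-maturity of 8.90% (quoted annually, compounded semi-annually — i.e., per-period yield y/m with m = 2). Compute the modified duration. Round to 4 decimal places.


Answer: Modified duration = 5.9611

Derivation:
Coupon per period c = face * coupon_rate / m = 14.500000
Periods per year m = 2; per-period yield y/m = 0.044500
Number of cashflows N = 14
Cashflows (t years, CF_t, discount factor 1/(1+y/m)^(m*t), PV):
  t = 0.5000: CF_t = 14.500000, DF = 0.957396, PV = 13.882240
  t = 1.0000: CF_t = 14.500000, DF = 0.916607, PV = 13.290800
  t = 1.5000: CF_t = 14.500000, DF = 0.877556, PV = 12.724557
  t = 2.0000: CF_t = 14.500000, DF = 0.840168, PV = 12.182438
  t = 2.5000: CF_t = 14.500000, DF = 0.804374, PV = 11.663416
  t = 3.0000: CF_t = 14.500000, DF = 0.770104, PV = 11.166507
  t = 3.5000: CF_t = 14.500000, DF = 0.737294, PV = 10.690768
  t = 4.0000: CF_t = 14.500000, DF = 0.705883, PV = 10.235297
  t = 4.5000: CF_t = 14.500000, DF = 0.675809, PV = 9.799231
  t = 5.0000: CF_t = 14.500000, DF = 0.647017, PV = 9.381744
  t = 5.5000: CF_t = 14.500000, DF = 0.619451, PV = 8.982043
  t = 6.0000: CF_t = 14.500000, DF = 0.593060, PV = 8.599371
  t = 6.5000: CF_t = 14.500000, DF = 0.567793, PV = 8.233002
  t = 7.0000: CF_t = 1014.500000, DF = 0.543603, PV = 551.485161
Price P = sum_t PV_t = 692.316574
First compute Macaulay numerator sum_t t * PV_t:
  t * PV_t at t = 0.5000: 6.941120
  t * PV_t at t = 1.0000: 13.290800
  t * PV_t at t = 1.5000: 19.086835
  t * PV_t at t = 2.0000: 24.364877
  t * PV_t at t = 2.5000: 29.158541
  t * PV_t at t = 3.0000: 33.499521
  t * PV_t at t = 3.5000: 37.417687
  t * PV_t at t = 4.0000: 40.941188
  t * PV_t at t = 4.5000: 44.096540
  t * PV_t at t = 5.0000: 46.908718
  t * PV_t at t = 5.5000: 49.401235
  t * PV_t at t = 6.0000: 51.596224
  t * PV_t at t = 6.5000: 53.514514
  t * PV_t at t = 7.0000: 3860.396124
Macaulay duration D = 4310.613924 / 692.316574 = 6.226362
Modified duration = D / (1 + y/m) = 6.226362 / (1 + 0.044500) = 5.961094


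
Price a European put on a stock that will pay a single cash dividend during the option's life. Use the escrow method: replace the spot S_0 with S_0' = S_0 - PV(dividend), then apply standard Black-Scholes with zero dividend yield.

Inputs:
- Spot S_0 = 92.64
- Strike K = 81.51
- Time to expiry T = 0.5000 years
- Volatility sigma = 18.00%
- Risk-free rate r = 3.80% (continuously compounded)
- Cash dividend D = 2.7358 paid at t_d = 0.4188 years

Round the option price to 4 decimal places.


PV(D) = D * exp(-r * t_d) = 2.7358 * 0.98421156 = 2.69260600
S_0' = S_0 - PV(D) = 92.6400 - 2.69260600 = 89.94739400
d1 = (ln(S_0'/K) + (r + sigma^2/2)*T) / (sigma*sqrt(T)) = 0.98680111
d2 = d1 - sigma*sqrt(T) = 0.85952189
exp(-rT) = 0.98117936
N(-d1) = 0.16187008; N(-d2) = 0.19502632
P = K * exp(-rT) * N(-d2) - S_0' * N(-d1) = 81.5100 * 0.98117936 * 0.19502632 - 89.94739400 * 0.16187008 = 1.0376

Answer: Price = 1.0376


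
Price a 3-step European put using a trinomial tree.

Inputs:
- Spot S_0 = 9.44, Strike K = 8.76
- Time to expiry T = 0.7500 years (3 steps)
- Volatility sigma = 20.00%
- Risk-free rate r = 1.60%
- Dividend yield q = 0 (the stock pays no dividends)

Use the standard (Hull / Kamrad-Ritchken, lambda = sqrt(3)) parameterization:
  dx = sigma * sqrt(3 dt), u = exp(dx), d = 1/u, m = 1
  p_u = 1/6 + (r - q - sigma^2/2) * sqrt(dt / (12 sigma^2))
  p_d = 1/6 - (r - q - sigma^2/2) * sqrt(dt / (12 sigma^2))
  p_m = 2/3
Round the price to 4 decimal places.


dt = T/N = 0.250000; dx = sigma*sqrt(3*dt) = 0.173205
u = exp(dx) = 1.189110; d = 1/u = 0.840965
p_u = 0.163780, p_m = 0.666667, p_d = 0.169553
Discount per step: exp(-r*dt) = 0.996008
Stock lattice S(k, j) with j the centered position index:
  k=0: S(0,+0) = 9.4400
  k=1: S(1,-1) = 7.9387; S(1,+0) = 9.4400; S(1,+1) = 11.2252
  k=2: S(2,-2) = 6.6762; S(2,-1) = 7.9387; S(2,+0) = 9.4400; S(2,+1) = 11.2252; S(2,+2) = 13.3480
  k=3: S(3,-3) = 5.6144; S(3,-2) = 6.6762; S(3,-1) = 7.9387; S(3,+0) = 9.4400; S(3,+1) = 11.2252; S(3,+2) = 13.3480; S(3,+3) = 15.8722
Terminal payoffs V(N, j) = max(K - S_T, 0):
  V(3,-3) = 3.145566; V(3,-2) = 2.083821; V(3,-1) = 0.821289; V(3,+0) = 0.000000; V(3,+1) = 0.000000; V(3,+2) = 0.000000; V(3,+3) = 0.000000
Backward induction: V(k, j) = exp(-r*dt) * [p_u * V(k+1, j+1) + p_m * V(k+1, j) + p_d * V(k+1, j-1)]
  V(2,-2) = exp(-r*dt) * [p_u*0.821289 + p_m*2.083821 + p_d*3.145566] = 2.048854
  V(2,-1) = exp(-r*dt) * [p_u*0.000000 + p_m*0.821289 + p_d*2.083821] = 0.897249
  V(2,+0) = exp(-r*dt) * [p_u*0.000000 + p_m*0.000000 + p_d*0.821289] = 0.138696
  V(2,+1) = exp(-r*dt) * [p_u*0.000000 + p_m*0.000000 + p_d*0.000000] = 0.000000
  V(2,+2) = exp(-r*dt) * [p_u*0.000000 + p_m*0.000000 + p_d*0.000000] = 0.000000
  V(1,-1) = exp(-r*dt) * [p_u*0.138696 + p_m*0.897249 + p_d*2.048854] = 0.964407
  V(1,+0) = exp(-r*dt) * [p_u*0.000000 + p_m*0.138696 + p_d*0.897249] = 0.243620
  V(1,+1) = exp(-r*dt) * [p_u*0.000000 + p_m*0.000000 + p_d*0.138696] = 0.023423
  V(0,+0) = exp(-r*dt) * [p_u*0.023423 + p_m*0.243620 + p_d*0.964407] = 0.328451

Answer: Price = V(0,0) = 0.3285


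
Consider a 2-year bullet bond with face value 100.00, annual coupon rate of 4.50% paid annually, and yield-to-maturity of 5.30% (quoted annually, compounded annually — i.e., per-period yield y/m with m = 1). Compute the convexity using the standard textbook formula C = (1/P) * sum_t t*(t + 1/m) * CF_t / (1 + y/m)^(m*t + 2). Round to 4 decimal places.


Coupon per period c = face * coupon_rate / m = 4.500000
Periods per year m = 1; per-period yield y/m = 0.053000
Number of cashflows N = 2
Cashflows (t years, CF_t, discount factor 1/(1+y/m)^(m*t), PV):
  t = 1.0000: CF_t = 4.500000, DF = 0.949668, PV = 4.273504
  t = 2.0000: CF_t = 104.500000, DF = 0.901869, PV = 94.245267
Price P = sum_t PV_t = 98.518771
Convexity numerator sum_t t*(t + 1/m) * CF_t / (1+y/m)^(m*t + 2):
  t = 1.0000: term = 7.708278
  t = 2.0000: term = 509.981070
Convexity = (1/P) * sum = 517.689349 / 98.518771 = 5.254728

Answer: Convexity = 5.2547


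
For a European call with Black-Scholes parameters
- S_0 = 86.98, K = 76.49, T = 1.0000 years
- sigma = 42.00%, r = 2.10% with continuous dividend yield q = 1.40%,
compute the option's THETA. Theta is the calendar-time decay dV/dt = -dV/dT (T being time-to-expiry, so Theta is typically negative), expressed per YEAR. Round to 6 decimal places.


d1 = 0.5326623663; d2 = 0.1126623663
phi(d1) = 0.3461776725; exp(-qT) = 0.9860975443; exp(-rT) = 0.9792189646
Theta = -S*exp(-qT)*phi(d1)*sigma/(2*sqrt(T)) - r*K*exp(-rT)*N(d2) + q*S*exp(-qT)*N(d1)
N(d1) = 0.7028663391; N(d2) = 0.5448508807; sqrt(T) = 1.0000000000
Term 1 = -86.9800 * 0.9860975443 * 0.3461776725 * 0.4200 / (2 * 1.0000000000) = -6.2353039538
Term 2 = -0.0210 * 76.4900 * 0.9792189646 * 0.5448508807 = -0.8570011975
Term 3 = 0.0140 * 86.9800 * 0.9860975443 * 0.7028663391 = 0.8439953645
Theta = -6.2353039538 + (-0.8570011975) + (0.8439953645) = -6.248310

Answer: Theta = -6.248310


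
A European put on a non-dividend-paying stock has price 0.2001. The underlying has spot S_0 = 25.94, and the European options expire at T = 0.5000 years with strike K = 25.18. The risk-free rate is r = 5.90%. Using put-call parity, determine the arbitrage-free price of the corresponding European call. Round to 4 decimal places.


Put-call parity: C - P = S_0 * exp(-qT) - K * exp(-rT).
S_0 * exp(-qT) = 25.9400 * 1.00000000 = 25.94000000
K * exp(-rT) = 25.1800 * 0.97093088 = 24.44803950
C = P + S*exp(-qT) - K*exp(-rT)
C = 0.2001 + 25.94000000 - 24.44803950 = 1.6921

Answer: Call price = 1.6921


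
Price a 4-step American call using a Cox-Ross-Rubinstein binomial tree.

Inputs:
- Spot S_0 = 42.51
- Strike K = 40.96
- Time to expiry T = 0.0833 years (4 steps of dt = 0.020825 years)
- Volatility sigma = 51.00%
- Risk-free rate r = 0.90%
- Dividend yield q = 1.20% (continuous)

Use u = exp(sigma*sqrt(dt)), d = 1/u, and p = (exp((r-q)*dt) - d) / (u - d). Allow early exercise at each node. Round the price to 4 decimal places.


dt = T/N = 0.020825
u = exp(sigma*sqrt(dt)) = 1.076373; d = 1/u = 0.929046
p = (exp((r-q)*dt) - d) / (u - d) = 0.481185
Discount per step: exp(-r*dt) = 0.999813
Stock lattice S(k, i) with i counting down-moves:
  k=0: S(0,0) = 42.5100
  k=1: S(1,0) = 45.7566; S(1,1) = 39.4937
  k=2: S(2,0) = 49.2512; S(2,1) = 42.5100; S(2,2) = 36.6915
  k=3: S(3,0) = 53.0127; S(3,1) = 45.7566; S(3,2) = 39.4937; S(3,3) = 34.0881
  k=4: S(4,0) = 57.0615; S(4,1) = 49.2512; S(4,2) = 42.5100; S(4,3) = 36.6915; S(4,4) = 31.6694
Terminal payoffs V(N, i) = max(S_T - K, 0):
  V(4,0) = 16.101469; V(4,1) = 8.291224; V(4,2) = 1.550000; V(4,3) = 0.000000; V(4,4) = 0.000000
Backward induction: V(k, i) = exp(-r*dt) * [p * V(k+1, i) + (1-p) * V(k+1, i+1)]; then take max(V_cont, immediate exercise) for American.
  V(3,0) = exp(-r*dt) * [p*16.101469 + (1-p)*8.291224] = 12.047137; exercise = 12.052707; V(3,0) = max -> 12.052707
  V(3,1) = exp(-r*dt) * [p*8.291224 + (1-p)*1.550000] = 4.792877; exercise = 4.796634; V(3,1) = max -> 4.796634
  V(3,2) = exp(-r*dt) * [p*1.550000 + (1-p)*0.000000] = 0.745697; exercise = 0.000000; V(3,2) = max -> 0.745697
  V(3,3) = exp(-r*dt) * [p*0.000000 + (1-p)*0.000000] = 0.000000; exercise = 0.000000; V(3,3) = max -> 0.000000
  V(2,0) = exp(-r*dt) * [p*12.052707 + (1-p)*4.796634] = 8.286594; exercise = 8.291224; V(2,0) = max -> 8.291224
  V(2,1) = exp(-r*dt) * [p*4.796634 + (1-p)*0.745697] = 2.694441; exercise = 1.550000; V(2,1) = max -> 2.694441
  V(2,2) = exp(-r*dt) * [p*0.745697 + (1-p)*0.000000] = 0.358751; exercise = 0.000000; V(2,2) = max -> 0.358751
  V(1,0) = exp(-r*dt) * [p*8.291224 + (1-p)*2.694441] = 5.386519; exercise = 4.796634; V(1,0) = max -> 5.386519
  V(1,1) = exp(-r*dt) * [p*2.694441 + (1-p)*0.358751] = 1.482372; exercise = 0.000000; V(1,1) = max -> 1.482372
  V(0,0) = exp(-r*dt) * [p*5.386519 + (1-p)*1.482372] = 3.360359; exercise = 1.550000; V(0,0) = max -> 3.360359

Answer: Price = V(0,0) = 3.3604


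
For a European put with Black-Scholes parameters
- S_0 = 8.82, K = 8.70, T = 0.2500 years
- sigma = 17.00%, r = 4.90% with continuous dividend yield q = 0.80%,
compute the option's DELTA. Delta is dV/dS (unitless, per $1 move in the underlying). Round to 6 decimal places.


d1 = 0.3242511101; d2 = 0.2392511101
phi(d1) = 0.3785118403; exp(-qT) = 0.9980019987; exp(-rT) = 0.9878247258
N(-d1) = 0.3728739651
Delta = -exp(-qT) * N(-d1) = -0.9980019987 * 0.3728739651 = -0.372129

Answer: Delta = -0.372129


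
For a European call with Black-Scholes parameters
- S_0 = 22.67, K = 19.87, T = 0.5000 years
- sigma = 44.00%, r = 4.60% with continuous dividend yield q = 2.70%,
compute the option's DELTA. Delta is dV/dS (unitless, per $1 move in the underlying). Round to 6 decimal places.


Answer: Delta = 0.719234

Derivation:
d1 = 0.6098198417; d2 = 0.2986928580
phi(d1) = 0.3312510762; exp(-qT) = 0.9865907163; exp(-rT) = 0.9772624838
N(d1) = 0.7290094219
Delta = exp(-qT) * N(d1) = 0.9865907163 * 0.7290094219 = 0.719234


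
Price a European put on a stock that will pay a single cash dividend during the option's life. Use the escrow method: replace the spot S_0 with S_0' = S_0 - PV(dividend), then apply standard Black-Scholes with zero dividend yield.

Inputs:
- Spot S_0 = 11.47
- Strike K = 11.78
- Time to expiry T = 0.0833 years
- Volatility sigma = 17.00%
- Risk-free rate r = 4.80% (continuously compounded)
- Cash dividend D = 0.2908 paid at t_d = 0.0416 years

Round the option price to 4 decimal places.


PV(D) = D * exp(-r * t_d) = 0.2908 * 0.99800519 = 0.29021991
S_0' = S_0 - PV(D) = 11.4700 - 0.29021991 = 11.17978009
d1 = (ln(S_0'/K) + (r + sigma^2/2)*T) / (sigma*sqrt(T)) = -0.95983567
d2 = d1 - sigma*sqrt(T) = -1.00890062
exp(-rT) = 0.99600958
N(-d1) = 0.83143104; N(-d2) = 0.84348885
P = K * exp(-rT) * N(-d2) - S_0' * N(-d1) = 11.7800 * 0.99600958 * 0.84348885 - 11.17978009 * 0.83143104 = 0.6014

Answer: Price = 0.6014


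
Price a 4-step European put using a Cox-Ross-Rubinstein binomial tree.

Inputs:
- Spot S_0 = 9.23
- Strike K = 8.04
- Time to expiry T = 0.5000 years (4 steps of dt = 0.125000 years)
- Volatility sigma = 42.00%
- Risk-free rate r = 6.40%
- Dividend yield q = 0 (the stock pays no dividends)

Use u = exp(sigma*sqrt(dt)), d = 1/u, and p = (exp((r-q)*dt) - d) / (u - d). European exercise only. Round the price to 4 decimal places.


dt = T/N = 0.125000
u = exp(sigma*sqrt(dt)) = 1.160084; d = 1/u = 0.862007
p = (exp((r-q)*dt) - d) / (u - d) = 0.489891
Discount per step: exp(-r*dt) = 0.992032
Stock lattice S(k, i) with i counting down-moves:
  k=0: S(0,0) = 9.2300
  k=1: S(1,0) = 10.7076; S(1,1) = 7.9563
  k=2: S(2,0) = 12.4217; S(2,1) = 9.2300; S(2,2) = 6.8584
  k=3: S(3,0) = 14.4102; S(3,1) = 10.7076; S(3,2) = 7.9563; S(3,3) = 5.9120
  k=4: S(4,0) = 16.7170; S(4,1) = 12.4217; S(4,2) = 9.2300; S(4,3) = 6.8584; S(4,4) = 5.0962
Terminal payoffs V(N, i) = max(K - S_T, 0):
  V(4,0) = 0.000000; V(4,1) = 0.000000; V(4,2) = 0.000000; V(4,3) = 1.181600; V(4,4) = 2.943830
Backward induction: V(k, i) = exp(-r*dt) * [p * V(k+1, i) + (1-p) * V(k+1, i+1)].
  V(3,0) = exp(-r*dt) * [p*0.000000 + (1-p)*0.000000] = 0.000000
  V(3,1) = exp(-r*dt) * [p*0.000000 + (1-p)*0.000000] = 0.000000
  V(3,2) = exp(-r*dt) * [p*0.000000 + (1-p)*1.181600] = 0.597942
  V(3,3) = exp(-r*dt) * [p*1.181600 + (1-p)*2.943830] = 2.063951
  V(2,0) = exp(-r*dt) * [p*0.000000 + (1-p)*0.000000] = 0.000000
  V(2,1) = exp(-r*dt) * [p*0.000000 + (1-p)*0.597942] = 0.302585
  V(2,2) = exp(-r*dt) * [p*0.597942 + (1-p)*2.063951] = 1.335043
  V(1,0) = exp(-r*dt) * [p*0.000000 + (1-p)*0.302585] = 0.153121
  V(1,1) = exp(-r*dt) * [p*0.302585 + (1-p)*1.335043] = 0.822643
  V(0,0) = exp(-r*dt) * [p*0.153121 + (1-p)*0.822643] = 0.490709

Answer: Price = V(0,0) = 0.4907


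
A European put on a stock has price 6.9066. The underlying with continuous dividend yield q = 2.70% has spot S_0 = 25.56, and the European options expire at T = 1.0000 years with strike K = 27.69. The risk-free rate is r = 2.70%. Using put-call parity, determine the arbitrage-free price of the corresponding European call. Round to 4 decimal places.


Answer: Call price = 4.8333

Derivation:
Put-call parity: C - P = S_0 * exp(-qT) - K * exp(-rT).
S_0 * exp(-qT) = 25.5600 * 0.97336124 = 24.87911333
K * exp(-rT) = 27.6900 * 0.97336124 = 26.95237278
C = P + S*exp(-qT) - K*exp(-rT)
C = 6.9066 + 24.87911333 - 26.95237278 = 4.8333


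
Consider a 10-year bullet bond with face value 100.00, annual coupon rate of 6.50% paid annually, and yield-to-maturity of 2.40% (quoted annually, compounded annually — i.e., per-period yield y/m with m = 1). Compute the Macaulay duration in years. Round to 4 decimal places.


Answer: Macaulay duration = 8.0267 years

Derivation:
Coupon per period c = face * coupon_rate / m = 6.500000
Periods per year m = 1; per-period yield y/m = 0.024000
Number of cashflows N = 10
Cashflows (t years, CF_t, discount factor 1/(1+y/m)^(m*t), PV):
  t = 1.0000: CF_t = 6.500000, DF = 0.976562, PV = 6.347656
  t = 2.0000: CF_t = 6.500000, DF = 0.953674, PV = 6.198883
  t = 3.0000: CF_t = 6.500000, DF = 0.931323, PV = 6.053597
  t = 4.0000: CF_t = 6.500000, DF = 0.909495, PV = 5.911716
  t = 5.0000: CF_t = 6.500000, DF = 0.888178, PV = 5.773160
  t = 6.0000: CF_t = 6.500000, DF = 0.867362, PV = 5.637851
  t = 7.0000: CF_t = 6.500000, DF = 0.847033, PV = 5.505714
  t = 8.0000: CF_t = 6.500000, DF = 0.827181, PV = 5.376674
  t = 9.0000: CF_t = 6.500000, DF = 0.807794, PV = 5.250658
  t = 10.0000: CF_t = 106.500000, DF = 0.788861, PV = 84.013686
Price P = sum_t PV_t = 136.069595
Macaulay numerator sum_t t * PV_t:
  t * PV_t at t = 1.0000: 6.347656
  t * PV_t at t = 2.0000: 12.397766
  t * PV_t at t = 3.0000: 18.160790
  t * PV_t at t = 4.0000: 23.646862
  t * PV_t at t = 5.0000: 28.865799
  t * PV_t at t = 6.0000: 33.827108
  t * PV_t at t = 7.0000: 38.539999
  t * PV_t at t = 8.0000: 43.013392
  t * PV_t at t = 9.0000: 47.255924
  t * PV_t at t = 10.0000: 840.136864
Macaulay duration D = (sum_t t * PV_t) / P = 1092.192160 / 136.069595 = 8.026717


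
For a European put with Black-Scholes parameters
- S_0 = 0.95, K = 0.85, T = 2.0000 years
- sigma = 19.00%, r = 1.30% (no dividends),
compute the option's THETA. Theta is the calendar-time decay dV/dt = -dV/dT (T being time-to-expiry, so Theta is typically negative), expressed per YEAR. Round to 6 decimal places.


d1 = 0.6450512207; d2 = 0.3763506439
phi(d1) = 0.3240089721; exp(-qT) = 1.0000000000; exp(-rT) = 0.9743350896
Theta = -S*exp(-qT)*phi(d1)*sigma/(2*sqrt(T)) + r*K*exp(-rT)*N(-d2) - q*S*exp(-qT)*N(-d1)
N(-d1) = 0.2594469966; N(-d2) = 0.3533281168; sqrt(T) = 1.4142135624
Term 1 = -0.9500 * 1.0000000000 * 0.3240089721 * 0.1900 / (2 * 1.4142135624) = -0.0206770820
Term 2 = 0.0130 * 0.8500 * 0.9743350896 * 0.3533281168 = 0.0038040728
Term 3 = 0 (no dividend yield, q = 0)
Theta = -0.0206770820 + (0.0038040728) + (0.0000000000) = -0.016873

Answer: Theta = -0.016873


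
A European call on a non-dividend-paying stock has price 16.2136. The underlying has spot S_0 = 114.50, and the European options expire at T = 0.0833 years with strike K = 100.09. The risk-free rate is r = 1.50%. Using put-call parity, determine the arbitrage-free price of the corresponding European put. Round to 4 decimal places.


Put-call parity: C - P = S_0 * exp(-qT) - K * exp(-rT).
S_0 * exp(-qT) = 114.5000 * 1.00000000 = 114.50000000
K * exp(-rT) = 100.0900 * 0.99875128 = 99.96501565
P = C - S*exp(-qT) + K*exp(-rT)
P = 16.2136 - 114.50000000 + 99.96501565 = 1.6786

Answer: Put price = 1.6786


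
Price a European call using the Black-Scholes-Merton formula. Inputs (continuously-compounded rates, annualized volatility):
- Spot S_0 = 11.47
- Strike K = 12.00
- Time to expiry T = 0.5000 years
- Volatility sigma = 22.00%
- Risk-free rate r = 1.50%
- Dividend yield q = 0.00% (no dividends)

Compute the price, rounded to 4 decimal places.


d1 = (ln(S/K) + (r - q + 0.5*sigma^2) * T) / (sigma * sqrt(T)) = -0.16438123
d2 = d1 - sigma * sqrt(T) = -0.31994473
exp(-rT) = 0.99252805; exp(-qT) = 1.00000000
C = S_0 * exp(-qT) * N(d1) - K * exp(-rT) * N(d2)
N(d1) = 0.43471552; N(d2) = 0.37450512
C = 11.4700 * 1.00000000 * 0.43471552 - 12.0000 * 0.99252805 * 0.37450512 = 0.5257

Answer: Price = 0.5257


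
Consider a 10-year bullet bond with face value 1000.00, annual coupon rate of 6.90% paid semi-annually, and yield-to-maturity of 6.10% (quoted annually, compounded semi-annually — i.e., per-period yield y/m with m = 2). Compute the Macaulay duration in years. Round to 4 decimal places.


Coupon per period c = face * coupon_rate / m = 34.500000
Periods per year m = 2; per-period yield y/m = 0.030500
Number of cashflows N = 20
Cashflows (t years, CF_t, discount factor 1/(1+y/m)^(m*t), PV):
  t = 0.5000: CF_t = 34.500000, DF = 0.970403, PV = 33.478894
  t = 1.0000: CF_t = 34.500000, DF = 0.941681, PV = 32.488009
  t = 1.5000: CF_t = 34.500000, DF = 0.913810, PV = 31.526453
  t = 2.0000: CF_t = 34.500000, DF = 0.886764, PV = 30.593355
  t = 2.5000: CF_t = 34.500000, DF = 0.860518, PV = 29.687875
  t = 3.0000: CF_t = 34.500000, DF = 0.835049, PV = 28.809195
  t = 3.5000: CF_t = 34.500000, DF = 0.810334, PV = 27.956521
  t = 4.0000: CF_t = 34.500000, DF = 0.786350, PV = 27.129084
  t = 4.5000: CF_t = 34.500000, DF = 0.763076, PV = 26.326137
  t = 5.0000: CF_t = 34.500000, DF = 0.740491, PV = 25.546954
  t = 5.5000: CF_t = 34.500000, DF = 0.718575, PV = 24.790834
  t = 6.0000: CF_t = 34.500000, DF = 0.697307, PV = 24.057093
  t = 6.5000: CF_t = 34.500000, DF = 0.676669, PV = 23.345068
  t = 7.0000: CF_t = 34.500000, DF = 0.656641, PV = 22.654118
  t = 7.5000: CF_t = 34.500000, DF = 0.637206, PV = 21.983617
  t = 8.0000: CF_t = 34.500000, DF = 0.618347, PV = 21.332962
  t = 8.5000: CF_t = 34.500000, DF = 0.600045, PV = 20.701564
  t = 9.0000: CF_t = 34.500000, DF = 0.582286, PV = 20.088854
  t = 9.5000: CF_t = 34.500000, DF = 0.565052, PV = 19.494279
  t = 10.0000: CF_t = 1034.500000, DF = 0.548328, PV = 567.244864
Price P = sum_t PV_t = 1059.235729
Macaulay numerator sum_t t * PV_t:
  t * PV_t at t = 0.5000: 16.739447
  t * PV_t at t = 1.0000: 32.488009
  t * PV_t at t = 1.5000: 47.289679
  t * PV_t at t = 2.0000: 61.186711
  t * PV_t at t = 2.5000: 74.219688
  t * PV_t at t = 3.0000: 86.427584
  t * PV_t at t = 3.5000: 97.847823
  t * PV_t at t = 4.0000: 108.516335
  t * PV_t at t = 4.5000: 118.467615
  t * PV_t at t = 5.0000: 127.734772
  t * PV_t at t = 5.5000: 136.349587
  t * PV_t at t = 6.0000: 144.342556
  t * PV_t at t = 6.5000: 151.742943
  t * PV_t at t = 7.0000: 158.578823
  t * PV_t at t = 7.5000: 164.877129
  t * PV_t at t = 8.0000: 170.663695
  t * PV_t at t = 8.5000: 175.963295
  t * PV_t at t = 9.0000: 180.799687
  t * PV_t at t = 9.5000: 185.195647
  t * PV_t at t = 10.0000: 5672.448645
Macaulay duration D = (sum_t t * PV_t) / P = 7911.879669 / 1059.235729 = 7.469423

Answer: Macaulay duration = 7.4694 years
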